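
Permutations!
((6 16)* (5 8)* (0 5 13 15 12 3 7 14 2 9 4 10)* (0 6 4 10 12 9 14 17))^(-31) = (0 3 16 9 8 17 12 6 15 5 7 4 10 13)(2 14)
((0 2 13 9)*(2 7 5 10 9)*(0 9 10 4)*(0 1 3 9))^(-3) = (0 1 7 3 5 9 4)(2 13)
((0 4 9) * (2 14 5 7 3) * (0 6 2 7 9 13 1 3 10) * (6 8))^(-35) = ((0 4 13 1 3 7 10)(2 14 5 9 8 6))^(-35) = (2 14 5 9 8 6)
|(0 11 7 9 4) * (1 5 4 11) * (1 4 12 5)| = |(0 4)(5 12)(7 9 11)| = 6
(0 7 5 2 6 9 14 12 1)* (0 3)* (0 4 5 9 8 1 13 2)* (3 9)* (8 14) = (0 7 3 4 5)(1 9 8)(2 6 14 12 13) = [7, 9, 6, 4, 5, 0, 14, 3, 1, 8, 10, 11, 13, 2, 12]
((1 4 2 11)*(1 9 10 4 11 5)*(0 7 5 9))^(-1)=(0 11 1 5 7)(2 4 10 9)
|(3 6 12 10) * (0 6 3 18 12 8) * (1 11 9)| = 3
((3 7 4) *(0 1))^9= ((0 1)(3 7 4))^9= (7)(0 1)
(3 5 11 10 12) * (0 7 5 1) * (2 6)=(0 7 5 11 10 12 3 1)(2 6)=[7, 0, 6, 1, 4, 11, 2, 5, 8, 9, 12, 10, 3]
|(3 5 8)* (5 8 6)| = 2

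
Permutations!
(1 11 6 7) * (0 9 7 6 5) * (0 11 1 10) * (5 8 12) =[9, 1, 2, 3, 4, 11, 6, 10, 12, 7, 0, 8, 5] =(0 9 7 10)(5 11 8 12)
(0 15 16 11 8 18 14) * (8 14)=(0 15 16 11 14)(8 18)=[15, 1, 2, 3, 4, 5, 6, 7, 18, 9, 10, 14, 12, 13, 0, 16, 11, 17, 8]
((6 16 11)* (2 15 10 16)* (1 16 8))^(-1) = (1 8 10 15 2 6 11 16)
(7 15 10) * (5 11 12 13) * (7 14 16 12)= [0, 1, 2, 3, 4, 11, 6, 15, 8, 9, 14, 7, 13, 5, 16, 10, 12]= (5 11 7 15 10 14 16 12 13)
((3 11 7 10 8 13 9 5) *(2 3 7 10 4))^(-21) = ((2 3 11 10 8 13 9 5 7 4))^(-21) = (2 4 7 5 9 13 8 10 11 3)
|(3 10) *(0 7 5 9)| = 4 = |(0 7 5 9)(3 10)|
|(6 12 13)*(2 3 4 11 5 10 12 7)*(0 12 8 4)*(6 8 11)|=9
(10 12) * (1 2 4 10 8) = (1 2 4 10 12 8) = [0, 2, 4, 3, 10, 5, 6, 7, 1, 9, 12, 11, 8]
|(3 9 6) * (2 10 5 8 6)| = |(2 10 5 8 6 3 9)| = 7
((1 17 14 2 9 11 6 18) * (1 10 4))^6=(1 6 14 10 9)(2 4 11 17 18)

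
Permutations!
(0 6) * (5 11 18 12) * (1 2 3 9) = (0 6)(1 2 3 9)(5 11 18 12) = [6, 2, 3, 9, 4, 11, 0, 7, 8, 1, 10, 18, 5, 13, 14, 15, 16, 17, 12]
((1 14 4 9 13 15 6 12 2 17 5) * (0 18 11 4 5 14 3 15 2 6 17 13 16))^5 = (0 16 9 4 11 18)(1 5 14 17 15 3)(2 13)(6 12) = ((0 18 11 4 9 16)(1 3 15 17 14 5)(2 13)(6 12))^5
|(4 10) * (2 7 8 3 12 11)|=6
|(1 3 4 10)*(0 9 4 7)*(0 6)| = |(0 9 4 10 1 3 7 6)| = 8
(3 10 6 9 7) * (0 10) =(0 10 6 9 7 3) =[10, 1, 2, 0, 4, 5, 9, 3, 8, 7, 6]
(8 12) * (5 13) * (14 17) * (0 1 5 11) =(0 1 5 13 11)(8 12)(14 17) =[1, 5, 2, 3, 4, 13, 6, 7, 12, 9, 10, 0, 8, 11, 17, 15, 16, 14]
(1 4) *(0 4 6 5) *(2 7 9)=(0 4 1 6 5)(2 7 9)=[4, 6, 7, 3, 1, 0, 5, 9, 8, 2]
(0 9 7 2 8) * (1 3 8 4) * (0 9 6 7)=[6, 3, 4, 8, 1, 5, 7, 2, 9, 0]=(0 6 7 2 4 1 3 8 9)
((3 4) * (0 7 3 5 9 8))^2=(0 3 5 8 7 4 9)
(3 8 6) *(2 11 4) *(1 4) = [0, 4, 11, 8, 2, 5, 3, 7, 6, 9, 10, 1] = (1 4 2 11)(3 8 6)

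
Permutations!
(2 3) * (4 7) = (2 3)(4 7) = [0, 1, 3, 2, 7, 5, 6, 4]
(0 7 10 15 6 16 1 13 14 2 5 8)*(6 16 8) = (0 7 10 15 16 1 13 14 2 5 6 8) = [7, 13, 5, 3, 4, 6, 8, 10, 0, 9, 15, 11, 12, 14, 2, 16, 1]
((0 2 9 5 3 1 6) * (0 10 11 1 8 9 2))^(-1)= ((1 6 10 11)(3 8 9 5))^(-1)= (1 11 10 6)(3 5 9 8)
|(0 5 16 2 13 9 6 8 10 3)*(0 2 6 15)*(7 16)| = |(0 5 7 16 6 8 10 3 2 13 9 15)| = 12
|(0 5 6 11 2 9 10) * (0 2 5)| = |(2 9 10)(5 6 11)| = 3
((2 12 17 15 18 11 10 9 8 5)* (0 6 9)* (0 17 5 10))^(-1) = ((0 6 9 8 10 17 15 18 11)(2 12 5))^(-1) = (0 11 18 15 17 10 8 9 6)(2 5 12)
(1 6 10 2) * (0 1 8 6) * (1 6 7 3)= (0 6 10 2 8 7 3 1)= [6, 0, 8, 1, 4, 5, 10, 3, 7, 9, 2]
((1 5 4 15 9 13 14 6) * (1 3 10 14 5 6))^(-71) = ((1 6 3 10 14)(4 15 9 13 5))^(-71) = (1 14 10 3 6)(4 5 13 9 15)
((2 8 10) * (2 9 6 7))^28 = (2 6 10)(7 9 8)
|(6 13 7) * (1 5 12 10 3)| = 15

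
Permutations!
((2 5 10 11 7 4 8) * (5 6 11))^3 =(2 7)(4 6)(5 10)(8 11)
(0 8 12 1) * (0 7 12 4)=(0 8 4)(1 7 12)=[8, 7, 2, 3, 0, 5, 6, 12, 4, 9, 10, 11, 1]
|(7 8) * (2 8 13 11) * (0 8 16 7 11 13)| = 6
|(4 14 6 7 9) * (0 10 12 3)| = |(0 10 12 3)(4 14 6 7 9)| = 20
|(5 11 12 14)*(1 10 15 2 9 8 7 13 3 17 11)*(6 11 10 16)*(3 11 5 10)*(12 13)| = |(1 16 6 5)(2 9 8 7 12 14 10 15)(3 17)(11 13)| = 8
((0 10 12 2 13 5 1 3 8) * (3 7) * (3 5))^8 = ((0 10 12 2 13 3 8)(1 7 5))^8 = (0 10 12 2 13 3 8)(1 5 7)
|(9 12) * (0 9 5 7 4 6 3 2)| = 9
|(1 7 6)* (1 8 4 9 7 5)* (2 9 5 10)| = 9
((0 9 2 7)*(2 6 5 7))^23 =(0 5 9 7 6) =((0 9 6 5 7))^23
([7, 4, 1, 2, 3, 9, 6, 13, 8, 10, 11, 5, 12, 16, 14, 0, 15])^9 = (0 15 16 13 7)(1 4 3 2)(5 9 10 11)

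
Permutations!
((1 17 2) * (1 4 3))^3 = (1 4 17 3 2)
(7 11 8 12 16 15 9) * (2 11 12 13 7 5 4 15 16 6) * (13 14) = (16)(2 11 8 14 13 7 12 6)(4 15 9 5) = [0, 1, 11, 3, 15, 4, 2, 12, 14, 5, 10, 8, 6, 7, 13, 9, 16]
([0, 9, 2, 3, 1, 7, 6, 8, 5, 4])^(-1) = (1 4 9)(5 8 7)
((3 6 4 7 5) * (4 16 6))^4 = ((3 4 7 5)(6 16))^4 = (16)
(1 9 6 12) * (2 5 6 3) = (1 9 3 2 5 6 12) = [0, 9, 5, 2, 4, 6, 12, 7, 8, 3, 10, 11, 1]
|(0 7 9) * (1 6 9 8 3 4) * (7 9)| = 6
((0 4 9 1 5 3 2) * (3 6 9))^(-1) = (0 2 3 4)(1 9 6 5)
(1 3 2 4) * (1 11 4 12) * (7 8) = (1 3 2 12)(4 11)(7 8) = [0, 3, 12, 2, 11, 5, 6, 8, 7, 9, 10, 4, 1]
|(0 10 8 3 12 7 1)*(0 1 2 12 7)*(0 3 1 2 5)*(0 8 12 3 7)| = |(0 10 12 7 5 8 1 2 3)| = 9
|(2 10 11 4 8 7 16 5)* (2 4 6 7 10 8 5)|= |(2 8 10 11 6 7 16)(4 5)|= 14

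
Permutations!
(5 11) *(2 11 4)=(2 11 5 4)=[0, 1, 11, 3, 2, 4, 6, 7, 8, 9, 10, 5]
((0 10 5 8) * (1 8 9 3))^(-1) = ((0 10 5 9 3 1 8))^(-1) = (0 8 1 3 9 5 10)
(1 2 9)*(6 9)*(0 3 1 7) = (0 3 1 2 6 9 7) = [3, 2, 6, 1, 4, 5, 9, 0, 8, 7]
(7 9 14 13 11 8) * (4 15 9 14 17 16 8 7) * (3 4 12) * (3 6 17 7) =(3 4 15 9 7 14 13 11)(6 17 16 8 12) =[0, 1, 2, 4, 15, 5, 17, 14, 12, 7, 10, 3, 6, 11, 13, 9, 8, 16]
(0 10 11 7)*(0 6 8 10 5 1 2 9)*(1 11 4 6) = (0 5 11 7 1 2 9)(4 6 8 10) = [5, 2, 9, 3, 6, 11, 8, 1, 10, 0, 4, 7]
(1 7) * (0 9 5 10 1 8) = (0 9 5 10 1 7 8) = [9, 7, 2, 3, 4, 10, 6, 8, 0, 5, 1]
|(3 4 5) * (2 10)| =6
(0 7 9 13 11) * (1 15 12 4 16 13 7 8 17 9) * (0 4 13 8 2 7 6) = (0 2 7 1 15 12 13 11 4 16 8 17 9 6) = [2, 15, 7, 3, 16, 5, 0, 1, 17, 6, 10, 4, 13, 11, 14, 12, 8, 9]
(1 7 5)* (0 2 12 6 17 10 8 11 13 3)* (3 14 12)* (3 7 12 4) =[2, 12, 7, 0, 3, 1, 17, 5, 11, 9, 8, 13, 6, 14, 4, 15, 16, 10] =(0 2 7 5 1 12 6 17 10 8 11 13 14 4 3)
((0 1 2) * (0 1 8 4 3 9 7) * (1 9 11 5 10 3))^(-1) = ((0 8 4 1 2 9 7)(3 11 5 10))^(-1) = (0 7 9 2 1 4 8)(3 10 5 11)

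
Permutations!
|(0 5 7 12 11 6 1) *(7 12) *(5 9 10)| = |(0 9 10 5 12 11 6 1)| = 8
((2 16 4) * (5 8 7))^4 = ((2 16 4)(5 8 7))^4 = (2 16 4)(5 8 7)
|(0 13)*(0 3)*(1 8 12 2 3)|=7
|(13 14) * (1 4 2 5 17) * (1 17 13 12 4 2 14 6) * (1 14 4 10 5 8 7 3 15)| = |(17)(1 2 8 7 3 15)(5 13 6 14 12 10)| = 6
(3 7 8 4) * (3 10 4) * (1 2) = [0, 2, 1, 7, 10, 5, 6, 8, 3, 9, 4] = (1 2)(3 7 8)(4 10)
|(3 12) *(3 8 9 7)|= 5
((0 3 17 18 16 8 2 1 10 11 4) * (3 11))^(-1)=((0 11 4)(1 10 3 17 18 16 8 2))^(-1)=(0 4 11)(1 2 8 16 18 17 3 10)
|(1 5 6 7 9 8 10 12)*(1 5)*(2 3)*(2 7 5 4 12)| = 6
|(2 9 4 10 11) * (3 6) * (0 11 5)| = |(0 11 2 9 4 10 5)(3 6)| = 14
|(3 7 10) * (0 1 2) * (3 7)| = |(0 1 2)(7 10)| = 6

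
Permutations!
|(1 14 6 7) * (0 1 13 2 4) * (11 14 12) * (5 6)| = 11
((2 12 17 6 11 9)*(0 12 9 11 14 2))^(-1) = ((0 12 17 6 14 2 9))^(-1) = (0 9 2 14 6 17 12)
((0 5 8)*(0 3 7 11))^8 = ((0 5 8 3 7 11))^8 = (0 8 7)(3 11 5)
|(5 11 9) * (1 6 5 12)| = 6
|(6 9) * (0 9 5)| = 4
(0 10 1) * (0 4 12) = [10, 4, 2, 3, 12, 5, 6, 7, 8, 9, 1, 11, 0] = (0 10 1 4 12)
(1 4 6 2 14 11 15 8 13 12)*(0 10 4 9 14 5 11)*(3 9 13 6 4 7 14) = (0 10 7 14)(1 13 12)(2 5 11 15 8 6)(3 9) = [10, 13, 5, 9, 4, 11, 2, 14, 6, 3, 7, 15, 1, 12, 0, 8]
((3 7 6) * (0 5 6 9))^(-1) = ((0 5 6 3 7 9))^(-1) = (0 9 7 3 6 5)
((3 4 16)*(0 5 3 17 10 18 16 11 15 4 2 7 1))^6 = (10 16)(17 18)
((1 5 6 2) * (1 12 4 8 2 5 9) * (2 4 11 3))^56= ((1 9)(2 12 11 3)(4 8)(5 6))^56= (12)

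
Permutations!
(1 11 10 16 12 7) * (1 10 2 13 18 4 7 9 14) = (1 11 2 13 18 4 7 10 16 12 9 14) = [0, 11, 13, 3, 7, 5, 6, 10, 8, 14, 16, 2, 9, 18, 1, 15, 12, 17, 4]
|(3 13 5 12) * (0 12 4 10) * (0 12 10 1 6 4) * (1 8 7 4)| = 6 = |(0 10 12 3 13 5)(1 6)(4 8 7)|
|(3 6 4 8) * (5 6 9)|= 6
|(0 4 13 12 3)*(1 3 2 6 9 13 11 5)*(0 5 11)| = 30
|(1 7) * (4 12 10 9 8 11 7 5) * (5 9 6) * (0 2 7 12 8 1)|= 42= |(0 2 7)(1 9)(4 8 11 12 10 6 5)|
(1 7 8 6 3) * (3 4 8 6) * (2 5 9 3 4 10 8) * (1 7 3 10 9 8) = [0, 3, 5, 7, 2, 8, 9, 6, 4, 10, 1] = (1 3 7 6 9 10)(2 5 8 4)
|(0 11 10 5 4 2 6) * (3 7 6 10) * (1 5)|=5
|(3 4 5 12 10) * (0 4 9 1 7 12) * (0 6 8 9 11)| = 12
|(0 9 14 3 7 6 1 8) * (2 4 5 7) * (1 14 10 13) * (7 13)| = 13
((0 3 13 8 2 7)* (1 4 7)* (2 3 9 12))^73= (0 2 7 12 4 9 1)(3 13 8)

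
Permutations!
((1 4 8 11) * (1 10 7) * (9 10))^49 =((1 4 8 11 9 10 7))^49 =(11)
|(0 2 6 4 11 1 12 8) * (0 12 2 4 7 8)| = 9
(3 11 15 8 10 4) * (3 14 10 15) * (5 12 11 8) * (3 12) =(3 8 15 5)(4 14 10)(11 12) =[0, 1, 2, 8, 14, 3, 6, 7, 15, 9, 4, 12, 11, 13, 10, 5]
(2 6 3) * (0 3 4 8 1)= (0 3 2 6 4 8 1)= [3, 0, 6, 2, 8, 5, 4, 7, 1]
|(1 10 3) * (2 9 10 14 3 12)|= 12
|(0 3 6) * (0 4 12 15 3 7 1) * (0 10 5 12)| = |(0 7 1 10 5 12 15 3 6 4)| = 10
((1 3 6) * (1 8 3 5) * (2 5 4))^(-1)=(1 5 2 4)(3 8 6)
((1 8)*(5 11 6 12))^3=((1 8)(5 11 6 12))^3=(1 8)(5 12 6 11)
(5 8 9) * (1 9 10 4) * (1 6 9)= (4 6 9 5 8 10)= [0, 1, 2, 3, 6, 8, 9, 7, 10, 5, 4]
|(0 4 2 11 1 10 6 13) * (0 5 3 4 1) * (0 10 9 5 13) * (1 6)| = 8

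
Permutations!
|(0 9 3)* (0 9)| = 2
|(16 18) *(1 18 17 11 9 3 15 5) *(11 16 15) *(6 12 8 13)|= 12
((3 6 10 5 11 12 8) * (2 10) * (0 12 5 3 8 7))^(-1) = (0 7 12)(2 6 3 10)(5 11)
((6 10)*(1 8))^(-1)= ((1 8)(6 10))^(-1)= (1 8)(6 10)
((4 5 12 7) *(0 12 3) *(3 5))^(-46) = (0 3 4 7 12)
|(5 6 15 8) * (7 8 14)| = 6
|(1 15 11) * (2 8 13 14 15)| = |(1 2 8 13 14 15 11)| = 7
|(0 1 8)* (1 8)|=|(0 8)|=2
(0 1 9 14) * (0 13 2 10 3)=[1, 9, 10, 0, 4, 5, 6, 7, 8, 14, 3, 11, 12, 2, 13]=(0 1 9 14 13 2 10 3)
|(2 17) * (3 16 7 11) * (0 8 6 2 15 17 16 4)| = |(0 8 6 2 16 7 11 3 4)(15 17)| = 18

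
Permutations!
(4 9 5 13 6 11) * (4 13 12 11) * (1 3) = (1 3)(4 9 5 12 11 13 6) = [0, 3, 2, 1, 9, 12, 4, 7, 8, 5, 10, 13, 11, 6]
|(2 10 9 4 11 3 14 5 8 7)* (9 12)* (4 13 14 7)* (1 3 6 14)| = 24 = |(1 3 7 2 10 12 9 13)(4 11 6 14 5 8)|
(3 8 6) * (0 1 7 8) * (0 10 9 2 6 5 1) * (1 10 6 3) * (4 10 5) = (1 7 8 4 10 9 2 3 6) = [0, 7, 3, 6, 10, 5, 1, 8, 4, 2, 9]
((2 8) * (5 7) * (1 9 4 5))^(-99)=(1 9 4 5 7)(2 8)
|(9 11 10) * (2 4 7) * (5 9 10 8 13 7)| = 8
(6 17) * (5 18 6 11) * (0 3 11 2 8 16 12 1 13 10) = (0 3 11 5 18 6 17 2 8 16 12 1 13 10) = [3, 13, 8, 11, 4, 18, 17, 7, 16, 9, 0, 5, 1, 10, 14, 15, 12, 2, 6]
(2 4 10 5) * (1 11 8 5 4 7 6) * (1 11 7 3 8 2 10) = (1 7 6 11 2 3 8 5 10 4) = [0, 7, 3, 8, 1, 10, 11, 6, 5, 9, 4, 2]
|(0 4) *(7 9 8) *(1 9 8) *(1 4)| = |(0 1 9 4)(7 8)| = 4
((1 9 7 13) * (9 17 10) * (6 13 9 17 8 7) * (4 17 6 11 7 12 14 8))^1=((1 4 17 10 6 13)(7 9 11)(8 12 14))^1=(1 4 17 10 6 13)(7 9 11)(8 12 14)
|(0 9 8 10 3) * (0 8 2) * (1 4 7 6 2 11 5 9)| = 6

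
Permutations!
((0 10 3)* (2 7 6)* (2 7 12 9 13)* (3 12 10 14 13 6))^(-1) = ((0 14 13 2 10 12 9 6 7 3))^(-1) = (0 3 7 6 9 12 10 2 13 14)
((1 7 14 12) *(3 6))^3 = ((1 7 14 12)(3 6))^3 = (1 12 14 7)(3 6)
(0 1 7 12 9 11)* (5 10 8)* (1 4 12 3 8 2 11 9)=(0 4 12 1 7 3 8 5 10 2 11)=[4, 7, 11, 8, 12, 10, 6, 3, 5, 9, 2, 0, 1]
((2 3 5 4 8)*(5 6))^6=(8)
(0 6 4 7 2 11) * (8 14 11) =(0 6 4 7 2 8 14 11) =[6, 1, 8, 3, 7, 5, 4, 2, 14, 9, 10, 0, 12, 13, 11]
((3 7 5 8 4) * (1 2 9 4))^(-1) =(1 8 5 7 3 4 9 2)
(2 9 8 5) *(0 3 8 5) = (0 3 8)(2 9 5) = [3, 1, 9, 8, 4, 2, 6, 7, 0, 5]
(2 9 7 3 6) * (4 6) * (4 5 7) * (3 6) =(2 9 4 3 5 7 6) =[0, 1, 9, 5, 3, 7, 2, 6, 8, 4]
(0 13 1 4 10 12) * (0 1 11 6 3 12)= (0 13 11 6 3 12 1 4 10)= [13, 4, 2, 12, 10, 5, 3, 7, 8, 9, 0, 6, 1, 11]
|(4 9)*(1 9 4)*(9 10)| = |(1 10 9)| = 3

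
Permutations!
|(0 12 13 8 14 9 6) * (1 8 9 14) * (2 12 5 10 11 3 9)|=|(14)(0 5 10 11 3 9 6)(1 8)(2 12 13)|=42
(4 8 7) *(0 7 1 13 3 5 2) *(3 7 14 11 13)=[14, 3, 0, 5, 8, 2, 6, 4, 1, 9, 10, 13, 12, 7, 11]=(0 14 11 13 7 4 8 1 3 5 2)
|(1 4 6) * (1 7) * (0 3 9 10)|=4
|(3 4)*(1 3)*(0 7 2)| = 3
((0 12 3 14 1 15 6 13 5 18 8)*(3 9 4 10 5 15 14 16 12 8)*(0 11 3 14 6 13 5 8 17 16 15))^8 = ((0 17 16 12 9 4 10 8 11 3 15 13)(1 6 5 18 14))^8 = (0 11 9)(1 18 6 14 5)(3 4 17)(8 12 13)(10 16 15)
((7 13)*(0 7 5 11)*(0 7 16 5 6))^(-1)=(0 6 13 7 11 5 16)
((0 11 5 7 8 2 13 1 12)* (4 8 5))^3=(0 8 1 11 2 12 4 13)(5 7)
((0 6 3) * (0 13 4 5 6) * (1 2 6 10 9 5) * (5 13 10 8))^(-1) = (1 4 13 9 10 3 6 2)(5 8) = ((1 2 6 3 10 9 13 4)(5 8))^(-1)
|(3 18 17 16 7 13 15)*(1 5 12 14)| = 28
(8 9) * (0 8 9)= [8, 1, 2, 3, 4, 5, 6, 7, 0, 9]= (9)(0 8)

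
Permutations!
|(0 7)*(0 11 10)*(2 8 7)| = |(0 2 8 7 11 10)| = 6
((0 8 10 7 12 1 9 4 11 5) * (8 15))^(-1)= (0 5 11 4 9 1 12 7 10 8 15)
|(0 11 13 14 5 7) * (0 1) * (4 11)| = 8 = |(0 4 11 13 14 5 7 1)|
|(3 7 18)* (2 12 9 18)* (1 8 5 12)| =|(1 8 5 12 9 18 3 7 2)| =9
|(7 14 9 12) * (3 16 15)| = |(3 16 15)(7 14 9 12)| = 12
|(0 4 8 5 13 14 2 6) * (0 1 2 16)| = 21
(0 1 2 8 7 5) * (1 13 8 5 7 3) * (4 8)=(0 13 4 8 3 1 2 5)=[13, 2, 5, 1, 8, 0, 6, 7, 3, 9, 10, 11, 12, 4]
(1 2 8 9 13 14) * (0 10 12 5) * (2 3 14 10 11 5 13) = (0 11 5)(1 3 14)(2 8 9)(10 12 13) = [11, 3, 8, 14, 4, 0, 6, 7, 9, 2, 12, 5, 13, 10, 1]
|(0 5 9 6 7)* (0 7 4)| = |(0 5 9 6 4)| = 5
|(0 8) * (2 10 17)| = 6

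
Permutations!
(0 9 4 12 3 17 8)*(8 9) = (0 8)(3 17 9 4 12) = [8, 1, 2, 17, 12, 5, 6, 7, 0, 4, 10, 11, 3, 13, 14, 15, 16, 9]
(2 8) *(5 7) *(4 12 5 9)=(2 8)(4 12 5 7 9)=[0, 1, 8, 3, 12, 7, 6, 9, 2, 4, 10, 11, 5]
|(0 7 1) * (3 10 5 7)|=|(0 3 10 5 7 1)|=6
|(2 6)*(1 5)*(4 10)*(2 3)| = |(1 5)(2 6 3)(4 10)| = 6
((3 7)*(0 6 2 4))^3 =(0 4 2 6)(3 7)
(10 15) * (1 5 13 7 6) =(1 5 13 7 6)(10 15) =[0, 5, 2, 3, 4, 13, 1, 6, 8, 9, 15, 11, 12, 7, 14, 10]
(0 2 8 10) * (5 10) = [2, 1, 8, 3, 4, 10, 6, 7, 5, 9, 0] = (0 2 8 5 10)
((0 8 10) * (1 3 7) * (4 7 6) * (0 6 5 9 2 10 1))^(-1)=((0 8 1 3 5 9 2 10 6 4 7))^(-1)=(0 7 4 6 10 2 9 5 3 1 8)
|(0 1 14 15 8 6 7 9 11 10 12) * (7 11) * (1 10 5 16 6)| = 12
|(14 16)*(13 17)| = |(13 17)(14 16)| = 2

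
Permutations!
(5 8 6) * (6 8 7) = (8)(5 7 6) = [0, 1, 2, 3, 4, 7, 5, 6, 8]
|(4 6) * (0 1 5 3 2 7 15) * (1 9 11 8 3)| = |(0 9 11 8 3 2 7 15)(1 5)(4 6)| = 8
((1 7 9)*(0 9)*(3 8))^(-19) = ((0 9 1 7)(3 8))^(-19) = (0 9 1 7)(3 8)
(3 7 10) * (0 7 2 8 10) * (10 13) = (0 7)(2 8 13 10 3) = [7, 1, 8, 2, 4, 5, 6, 0, 13, 9, 3, 11, 12, 10]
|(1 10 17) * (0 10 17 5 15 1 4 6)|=|(0 10 5 15 1 17 4 6)|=8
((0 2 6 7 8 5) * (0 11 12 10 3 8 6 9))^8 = (0 9 2)(3 5 12)(8 11 10)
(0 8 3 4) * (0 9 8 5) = [5, 1, 2, 4, 9, 0, 6, 7, 3, 8] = (0 5)(3 4 9 8)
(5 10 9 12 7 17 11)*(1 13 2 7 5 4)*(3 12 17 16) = (1 13 2 7 16 3 12 5 10 9 17 11 4) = [0, 13, 7, 12, 1, 10, 6, 16, 8, 17, 9, 4, 5, 2, 14, 15, 3, 11]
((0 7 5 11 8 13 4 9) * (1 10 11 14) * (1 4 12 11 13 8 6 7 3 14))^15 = (14)(1 5 7 6 11 12 13 10)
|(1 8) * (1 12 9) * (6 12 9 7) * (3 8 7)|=|(1 7 6 12 3 8 9)|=7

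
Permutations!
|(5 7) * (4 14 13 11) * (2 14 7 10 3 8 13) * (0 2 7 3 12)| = |(0 2 14 7 5 10 12)(3 8 13 11 4)| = 35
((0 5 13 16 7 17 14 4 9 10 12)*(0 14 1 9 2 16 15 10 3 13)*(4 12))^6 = ((0 5)(1 9 3 13 15 10 4 2 16 7 17)(12 14))^6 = (1 4 9 2 3 16 13 7 15 17 10)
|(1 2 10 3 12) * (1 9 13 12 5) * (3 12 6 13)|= 14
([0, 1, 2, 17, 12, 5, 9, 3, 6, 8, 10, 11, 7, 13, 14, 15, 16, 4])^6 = [0, 1, 2, 17, 12, 5, 6, 3, 8, 9, 10, 11, 7, 13, 14, 15, 16, 4]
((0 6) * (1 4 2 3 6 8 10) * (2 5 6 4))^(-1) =(0 6 5 4 3 2 1 10 8)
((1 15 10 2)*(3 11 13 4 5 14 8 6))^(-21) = (1 2 10 15)(3 4 8 11 5 6 13 14)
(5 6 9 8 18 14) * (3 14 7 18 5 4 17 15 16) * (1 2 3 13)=(1 2 3 14 4 17 15 16 13)(5 6 9 8)(7 18)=[0, 2, 3, 14, 17, 6, 9, 18, 5, 8, 10, 11, 12, 1, 4, 16, 13, 15, 7]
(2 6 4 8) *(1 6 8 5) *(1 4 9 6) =[0, 1, 8, 3, 5, 4, 9, 7, 2, 6] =(2 8)(4 5)(6 9)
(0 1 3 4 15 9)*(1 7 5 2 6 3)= [7, 1, 6, 4, 15, 2, 3, 5, 8, 0, 10, 11, 12, 13, 14, 9]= (0 7 5 2 6 3 4 15 9)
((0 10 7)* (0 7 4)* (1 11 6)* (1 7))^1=(0 10 4)(1 11 6 7)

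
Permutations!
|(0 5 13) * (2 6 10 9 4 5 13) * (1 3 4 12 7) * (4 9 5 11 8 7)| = 8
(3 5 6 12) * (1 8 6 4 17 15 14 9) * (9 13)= (1 8 6 12 3 5 4 17 15 14 13 9)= [0, 8, 2, 5, 17, 4, 12, 7, 6, 1, 10, 11, 3, 9, 13, 14, 16, 15]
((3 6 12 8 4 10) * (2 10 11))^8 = (12)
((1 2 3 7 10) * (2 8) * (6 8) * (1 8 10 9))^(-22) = ((1 6 10 8 2 3 7 9))^(-22) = (1 10 2 7)(3 9 6 8)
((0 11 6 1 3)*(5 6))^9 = ((0 11 5 6 1 3))^9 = (0 6)(1 11)(3 5)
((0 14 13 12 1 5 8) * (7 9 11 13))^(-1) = ((0 14 7 9 11 13 12 1 5 8))^(-1) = (0 8 5 1 12 13 11 9 7 14)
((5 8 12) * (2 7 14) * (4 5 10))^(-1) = (2 14 7)(4 10 12 8 5) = ((2 7 14)(4 5 8 12 10))^(-1)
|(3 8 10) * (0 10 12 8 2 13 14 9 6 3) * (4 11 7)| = 6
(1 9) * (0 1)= (0 1 9)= [1, 9, 2, 3, 4, 5, 6, 7, 8, 0]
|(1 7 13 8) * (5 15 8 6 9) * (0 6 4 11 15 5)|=21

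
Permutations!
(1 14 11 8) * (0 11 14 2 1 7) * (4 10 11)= [4, 2, 1, 3, 10, 5, 6, 0, 7, 9, 11, 8, 12, 13, 14]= (14)(0 4 10 11 8 7)(1 2)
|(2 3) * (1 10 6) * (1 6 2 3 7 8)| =5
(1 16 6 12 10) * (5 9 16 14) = (1 14 5 9 16 6 12 10) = [0, 14, 2, 3, 4, 9, 12, 7, 8, 16, 1, 11, 10, 13, 5, 15, 6]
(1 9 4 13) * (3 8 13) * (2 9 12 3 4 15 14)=(1 12 3 8 13)(2 9 15 14)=[0, 12, 9, 8, 4, 5, 6, 7, 13, 15, 10, 11, 3, 1, 2, 14]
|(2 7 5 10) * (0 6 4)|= |(0 6 4)(2 7 5 10)|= 12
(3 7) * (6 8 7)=(3 6 8 7)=[0, 1, 2, 6, 4, 5, 8, 3, 7]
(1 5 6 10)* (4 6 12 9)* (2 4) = [0, 5, 4, 3, 6, 12, 10, 7, 8, 2, 1, 11, 9] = (1 5 12 9 2 4 6 10)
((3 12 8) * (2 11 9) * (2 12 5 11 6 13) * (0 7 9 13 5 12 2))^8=((0 7 9 2 6 5 11 13)(3 12 8))^8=(13)(3 8 12)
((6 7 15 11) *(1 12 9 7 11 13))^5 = (1 13 15 7 9 12)(6 11)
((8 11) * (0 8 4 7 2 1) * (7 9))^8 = ((0 8 11 4 9 7 2 1))^8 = (11)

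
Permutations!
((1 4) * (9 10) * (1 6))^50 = (10)(1 6 4)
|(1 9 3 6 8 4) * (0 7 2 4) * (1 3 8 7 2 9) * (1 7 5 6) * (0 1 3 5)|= 20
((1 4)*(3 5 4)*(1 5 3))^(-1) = ((4 5))^(-1) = (4 5)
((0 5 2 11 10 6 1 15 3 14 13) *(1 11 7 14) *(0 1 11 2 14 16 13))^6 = (1 2 3 16 10)(6 15 7 11 13)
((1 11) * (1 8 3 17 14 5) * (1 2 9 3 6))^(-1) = (1 6 8 11)(2 5 14 17 3 9)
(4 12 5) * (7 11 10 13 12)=[0, 1, 2, 3, 7, 4, 6, 11, 8, 9, 13, 10, 5, 12]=(4 7 11 10 13 12 5)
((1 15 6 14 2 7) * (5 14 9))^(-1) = ((1 15 6 9 5 14 2 7))^(-1) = (1 7 2 14 5 9 6 15)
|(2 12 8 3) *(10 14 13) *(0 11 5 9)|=|(0 11 5 9)(2 12 8 3)(10 14 13)|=12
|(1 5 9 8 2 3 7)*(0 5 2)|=|(0 5 9 8)(1 2 3 7)|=4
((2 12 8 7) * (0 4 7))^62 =(0 7 12)(2 8 4)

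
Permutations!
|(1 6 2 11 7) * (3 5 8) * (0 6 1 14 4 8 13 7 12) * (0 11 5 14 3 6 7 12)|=|(0 7 3 14 4 8 6 2 5 13 12 11)|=12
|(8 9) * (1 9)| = 3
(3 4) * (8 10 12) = (3 4)(8 10 12) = [0, 1, 2, 4, 3, 5, 6, 7, 10, 9, 12, 11, 8]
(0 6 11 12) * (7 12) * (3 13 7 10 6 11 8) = (0 11 10 6 8 3 13 7 12) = [11, 1, 2, 13, 4, 5, 8, 12, 3, 9, 6, 10, 0, 7]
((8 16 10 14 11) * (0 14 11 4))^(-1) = (0 4 14)(8 11 10 16)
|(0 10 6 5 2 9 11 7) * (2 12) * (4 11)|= 10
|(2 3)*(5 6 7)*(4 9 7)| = 10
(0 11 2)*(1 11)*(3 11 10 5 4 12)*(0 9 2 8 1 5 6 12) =(0 5 4)(1 10 6 12 3 11 8)(2 9) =[5, 10, 9, 11, 0, 4, 12, 7, 1, 2, 6, 8, 3]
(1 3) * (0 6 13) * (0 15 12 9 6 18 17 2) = (0 18 17 2)(1 3)(6 13 15 12 9) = [18, 3, 0, 1, 4, 5, 13, 7, 8, 6, 10, 11, 9, 15, 14, 12, 16, 2, 17]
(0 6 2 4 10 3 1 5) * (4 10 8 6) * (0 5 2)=(0 4 8 6)(1 2 10 3)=[4, 2, 10, 1, 8, 5, 0, 7, 6, 9, 3]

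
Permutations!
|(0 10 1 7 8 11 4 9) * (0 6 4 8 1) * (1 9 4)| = |(0 10)(1 7 9 6)(8 11)| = 4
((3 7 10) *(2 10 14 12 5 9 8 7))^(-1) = (2 3 10)(5 12 14 7 8 9) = ((2 10 3)(5 9 8 7 14 12))^(-1)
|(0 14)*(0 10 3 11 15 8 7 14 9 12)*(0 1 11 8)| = 30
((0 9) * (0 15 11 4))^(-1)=((0 9 15 11 4))^(-1)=(0 4 11 15 9)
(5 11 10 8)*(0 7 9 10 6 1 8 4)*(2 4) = (0 7 9 10 2 4)(1 8 5 11 6) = [7, 8, 4, 3, 0, 11, 1, 9, 5, 10, 2, 6]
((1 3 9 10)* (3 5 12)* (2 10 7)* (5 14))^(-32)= ((1 14 5 12 3 9 7 2 10))^(-32)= (1 3 10 12 2 5 7 14 9)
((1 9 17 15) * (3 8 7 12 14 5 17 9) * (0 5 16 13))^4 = ((0 5 17 15 1 3 8 7 12 14 16 13))^4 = (0 1 12)(3 14 5)(7 13 15)(8 16 17)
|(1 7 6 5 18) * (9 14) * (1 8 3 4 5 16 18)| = |(1 7 6 16 18 8 3 4 5)(9 14)| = 18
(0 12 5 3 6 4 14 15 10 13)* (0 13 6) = (0 12 5 3)(4 14 15 10 6) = [12, 1, 2, 0, 14, 3, 4, 7, 8, 9, 6, 11, 5, 13, 15, 10]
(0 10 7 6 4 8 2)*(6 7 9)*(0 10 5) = (0 5)(2 10 9 6 4 8) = [5, 1, 10, 3, 8, 0, 4, 7, 2, 6, 9]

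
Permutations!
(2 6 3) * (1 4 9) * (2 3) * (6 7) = (1 4 9)(2 7 6) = [0, 4, 7, 3, 9, 5, 2, 6, 8, 1]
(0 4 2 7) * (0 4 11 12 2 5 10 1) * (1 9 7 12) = (0 11 1)(2 12)(4 5 10 9 7) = [11, 0, 12, 3, 5, 10, 6, 4, 8, 7, 9, 1, 2]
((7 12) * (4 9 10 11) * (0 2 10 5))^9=((0 2 10 11 4 9 5)(7 12))^9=(0 10 4 5 2 11 9)(7 12)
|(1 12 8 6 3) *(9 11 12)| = 7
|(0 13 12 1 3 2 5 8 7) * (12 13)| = 8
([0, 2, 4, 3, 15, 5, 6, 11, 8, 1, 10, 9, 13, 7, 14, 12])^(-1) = (1 9 11 7 13 12 15 4 2)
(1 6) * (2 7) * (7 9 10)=(1 6)(2 9 10 7)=[0, 6, 9, 3, 4, 5, 1, 2, 8, 10, 7]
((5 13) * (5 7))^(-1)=(5 7 13)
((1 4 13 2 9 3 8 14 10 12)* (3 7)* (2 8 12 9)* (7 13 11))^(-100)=((1 4 11 7 3 12)(8 14 10 9 13))^(-100)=(14)(1 11 3)(4 7 12)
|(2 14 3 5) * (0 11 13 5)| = 7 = |(0 11 13 5 2 14 3)|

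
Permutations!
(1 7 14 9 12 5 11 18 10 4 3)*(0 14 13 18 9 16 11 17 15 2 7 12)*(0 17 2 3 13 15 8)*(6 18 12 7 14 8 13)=(0 8)(1 7 15 3)(2 14 16 11 9 17 13 12 5)(4 6 18 10)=[8, 7, 14, 1, 6, 2, 18, 15, 0, 17, 4, 9, 5, 12, 16, 3, 11, 13, 10]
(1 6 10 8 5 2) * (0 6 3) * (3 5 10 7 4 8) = (0 6 7 4 8 10 3)(1 5 2) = [6, 5, 1, 0, 8, 2, 7, 4, 10, 9, 3]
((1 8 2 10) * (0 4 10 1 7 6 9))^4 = ((0 4 10 7 6 9)(1 8 2))^4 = (0 6 10)(1 8 2)(4 9 7)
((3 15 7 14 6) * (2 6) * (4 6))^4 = ((2 4 6 3 15 7 14))^4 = (2 15 4 7 6 14 3)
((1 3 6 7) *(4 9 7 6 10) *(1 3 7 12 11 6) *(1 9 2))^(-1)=((1 7 3 10 4 2)(6 9 12 11))^(-1)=(1 2 4 10 3 7)(6 11 12 9)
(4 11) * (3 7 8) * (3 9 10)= [0, 1, 2, 7, 11, 5, 6, 8, 9, 10, 3, 4]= (3 7 8 9 10)(4 11)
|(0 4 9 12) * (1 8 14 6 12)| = |(0 4 9 1 8 14 6 12)| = 8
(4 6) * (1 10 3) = [0, 10, 2, 1, 6, 5, 4, 7, 8, 9, 3] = (1 10 3)(4 6)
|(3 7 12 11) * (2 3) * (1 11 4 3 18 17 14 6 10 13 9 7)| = 14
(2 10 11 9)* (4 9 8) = (2 10 11 8 4 9) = [0, 1, 10, 3, 9, 5, 6, 7, 4, 2, 11, 8]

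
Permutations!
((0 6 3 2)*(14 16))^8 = (16)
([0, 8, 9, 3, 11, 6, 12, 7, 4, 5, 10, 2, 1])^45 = (12)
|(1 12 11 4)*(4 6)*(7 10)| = |(1 12 11 6 4)(7 10)| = 10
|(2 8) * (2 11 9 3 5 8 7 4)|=15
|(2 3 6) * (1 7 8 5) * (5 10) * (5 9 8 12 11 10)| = |(1 7 12 11 10 9 8 5)(2 3 6)| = 24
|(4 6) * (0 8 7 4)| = 5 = |(0 8 7 4 6)|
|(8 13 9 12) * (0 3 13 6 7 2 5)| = |(0 3 13 9 12 8 6 7 2 5)| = 10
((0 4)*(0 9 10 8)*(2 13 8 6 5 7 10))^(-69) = ((0 4 9 2 13 8)(5 7 10 6))^(-69) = (0 2)(4 13)(5 6 10 7)(8 9)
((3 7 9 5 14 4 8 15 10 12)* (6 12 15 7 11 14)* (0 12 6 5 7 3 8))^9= (0 8 11 4 12 3 14)(7 9)(10 15)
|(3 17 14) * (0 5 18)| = |(0 5 18)(3 17 14)| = 3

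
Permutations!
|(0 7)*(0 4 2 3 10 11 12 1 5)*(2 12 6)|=30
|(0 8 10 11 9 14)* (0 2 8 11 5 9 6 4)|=12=|(0 11 6 4)(2 8 10 5 9 14)|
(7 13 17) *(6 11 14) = (6 11 14)(7 13 17) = [0, 1, 2, 3, 4, 5, 11, 13, 8, 9, 10, 14, 12, 17, 6, 15, 16, 7]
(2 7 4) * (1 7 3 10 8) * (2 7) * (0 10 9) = (0 10 8 1 2 3 9)(4 7) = [10, 2, 3, 9, 7, 5, 6, 4, 1, 0, 8]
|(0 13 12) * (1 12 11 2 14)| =|(0 13 11 2 14 1 12)| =7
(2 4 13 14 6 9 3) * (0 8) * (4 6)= [8, 1, 6, 2, 13, 5, 9, 7, 0, 3, 10, 11, 12, 14, 4]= (0 8)(2 6 9 3)(4 13 14)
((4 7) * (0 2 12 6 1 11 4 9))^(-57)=((0 2 12 6 1 11 4 7 9))^(-57)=(0 4 6)(1 2 7)(9 11 12)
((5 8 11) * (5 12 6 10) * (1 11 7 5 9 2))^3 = (1 6 2 12 9 11 10) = ((1 11 12 6 10 9 2)(5 8 7))^3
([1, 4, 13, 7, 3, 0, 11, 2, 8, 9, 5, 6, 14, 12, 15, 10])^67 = (0 12 4 15 7 5 13 1 14 3 10 2)(6 11)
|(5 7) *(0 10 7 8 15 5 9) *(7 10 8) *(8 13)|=7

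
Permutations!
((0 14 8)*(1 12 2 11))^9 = (14)(1 12 2 11)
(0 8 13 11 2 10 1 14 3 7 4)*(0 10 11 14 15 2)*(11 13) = (0 8 11)(1 15 2 13 14 3 7 4 10) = [8, 15, 13, 7, 10, 5, 6, 4, 11, 9, 1, 0, 12, 14, 3, 2]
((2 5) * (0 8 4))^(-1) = ((0 8 4)(2 5))^(-1) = (0 4 8)(2 5)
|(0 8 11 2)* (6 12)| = |(0 8 11 2)(6 12)| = 4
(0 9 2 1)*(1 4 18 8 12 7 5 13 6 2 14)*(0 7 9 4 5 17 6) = (0 4 18 8 12 9 14 1 7 17 6 2 5 13) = [4, 7, 5, 3, 18, 13, 2, 17, 12, 14, 10, 11, 9, 0, 1, 15, 16, 6, 8]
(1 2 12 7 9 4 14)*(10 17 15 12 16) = (1 2 16 10 17 15 12 7 9 4 14) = [0, 2, 16, 3, 14, 5, 6, 9, 8, 4, 17, 11, 7, 13, 1, 12, 10, 15]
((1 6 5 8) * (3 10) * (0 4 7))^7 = (0 4 7)(1 8 5 6)(3 10)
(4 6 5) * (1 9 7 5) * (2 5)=(1 9 7 2 5 4 6)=[0, 9, 5, 3, 6, 4, 1, 2, 8, 7]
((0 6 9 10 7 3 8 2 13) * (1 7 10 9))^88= ((0 6 1 7 3 8 2 13))^88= (13)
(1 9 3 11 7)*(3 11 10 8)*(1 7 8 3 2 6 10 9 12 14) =[0, 12, 6, 9, 4, 5, 10, 7, 2, 11, 3, 8, 14, 13, 1] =(1 12 14)(2 6 10 3 9 11 8)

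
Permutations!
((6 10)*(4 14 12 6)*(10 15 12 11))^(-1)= ((4 14 11 10)(6 15 12))^(-1)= (4 10 11 14)(6 12 15)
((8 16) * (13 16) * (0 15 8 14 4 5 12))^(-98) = (0 15 8 13 16 14 4 5 12)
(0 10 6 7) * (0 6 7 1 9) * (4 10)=[4, 9, 2, 3, 10, 5, 1, 6, 8, 0, 7]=(0 4 10 7 6 1 9)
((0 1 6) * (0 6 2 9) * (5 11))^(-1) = ((0 1 2 9)(5 11))^(-1) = (0 9 2 1)(5 11)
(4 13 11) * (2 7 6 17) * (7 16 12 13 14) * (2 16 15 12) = (2 15 12 13 11 4 14 7 6 17 16) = [0, 1, 15, 3, 14, 5, 17, 6, 8, 9, 10, 4, 13, 11, 7, 12, 2, 16]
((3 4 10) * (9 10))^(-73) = (3 10 9 4)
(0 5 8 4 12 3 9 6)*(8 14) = (0 5 14 8 4 12 3 9 6) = [5, 1, 2, 9, 12, 14, 0, 7, 4, 6, 10, 11, 3, 13, 8]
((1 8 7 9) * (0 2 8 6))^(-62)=(0 2 8 7 9 1 6)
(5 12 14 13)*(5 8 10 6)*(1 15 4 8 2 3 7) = (1 15 4 8 10 6 5 12 14 13 2 3 7) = [0, 15, 3, 7, 8, 12, 5, 1, 10, 9, 6, 11, 14, 2, 13, 4]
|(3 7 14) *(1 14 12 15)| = |(1 14 3 7 12 15)| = 6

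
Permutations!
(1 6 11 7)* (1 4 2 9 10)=(1 6 11 7 4 2 9 10)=[0, 6, 9, 3, 2, 5, 11, 4, 8, 10, 1, 7]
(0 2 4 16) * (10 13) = (0 2 4 16)(10 13) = [2, 1, 4, 3, 16, 5, 6, 7, 8, 9, 13, 11, 12, 10, 14, 15, 0]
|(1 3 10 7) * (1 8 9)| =|(1 3 10 7 8 9)| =6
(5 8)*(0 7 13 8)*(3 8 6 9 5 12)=(0 7 13 6 9 5)(3 8 12)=[7, 1, 2, 8, 4, 0, 9, 13, 12, 5, 10, 11, 3, 6]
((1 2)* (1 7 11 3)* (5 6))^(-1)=(1 3 11 7 2)(5 6)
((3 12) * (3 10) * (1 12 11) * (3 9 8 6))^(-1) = (1 11 3 6 8 9 10 12) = ((1 12 10 9 8 6 3 11))^(-1)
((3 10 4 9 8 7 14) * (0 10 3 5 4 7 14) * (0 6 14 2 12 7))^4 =(2 14 8 6 9 7 4 12 5)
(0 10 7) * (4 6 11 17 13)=(0 10 7)(4 6 11 17 13)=[10, 1, 2, 3, 6, 5, 11, 0, 8, 9, 7, 17, 12, 4, 14, 15, 16, 13]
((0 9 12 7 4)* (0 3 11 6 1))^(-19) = (0 1 6 11 3 4 7 12 9)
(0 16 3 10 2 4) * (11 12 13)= [16, 1, 4, 10, 0, 5, 6, 7, 8, 9, 2, 12, 13, 11, 14, 15, 3]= (0 16 3 10 2 4)(11 12 13)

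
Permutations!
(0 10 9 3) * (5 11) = (0 10 9 3)(5 11) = [10, 1, 2, 0, 4, 11, 6, 7, 8, 3, 9, 5]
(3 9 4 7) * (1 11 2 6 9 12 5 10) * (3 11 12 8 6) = (1 12 5 10)(2 3 8 6 9 4 7 11) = [0, 12, 3, 8, 7, 10, 9, 11, 6, 4, 1, 2, 5]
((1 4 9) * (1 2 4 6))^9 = (9)(1 6)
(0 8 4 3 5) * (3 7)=[8, 1, 2, 5, 7, 0, 6, 3, 4]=(0 8 4 7 3 5)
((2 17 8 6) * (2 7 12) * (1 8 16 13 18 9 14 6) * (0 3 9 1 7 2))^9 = ((0 3 9 14 6 2 17 16 13 18 1 8 7 12))^9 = (0 18 6 12 13 14 7 16 9 8 17 3 1 2)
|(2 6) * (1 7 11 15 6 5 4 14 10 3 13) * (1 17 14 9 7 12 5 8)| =55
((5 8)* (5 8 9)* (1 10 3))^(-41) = (1 10 3)(5 9)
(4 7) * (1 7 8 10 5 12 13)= [0, 7, 2, 3, 8, 12, 6, 4, 10, 9, 5, 11, 13, 1]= (1 7 4 8 10 5 12 13)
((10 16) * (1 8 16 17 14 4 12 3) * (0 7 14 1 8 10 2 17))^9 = (0 17 8 4)(1 16 12 7)(2 3 14 10)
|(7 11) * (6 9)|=|(6 9)(7 11)|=2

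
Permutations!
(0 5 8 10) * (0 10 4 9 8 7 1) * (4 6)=[5, 0, 2, 3, 9, 7, 4, 1, 6, 8, 10]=(10)(0 5 7 1)(4 9 8 6)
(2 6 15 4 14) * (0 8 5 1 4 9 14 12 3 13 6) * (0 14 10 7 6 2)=(0 8 5 1 4 12 3 13 2 14)(6 15 9 10 7)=[8, 4, 14, 13, 12, 1, 15, 6, 5, 10, 7, 11, 3, 2, 0, 9]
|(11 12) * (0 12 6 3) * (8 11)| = |(0 12 8 11 6 3)| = 6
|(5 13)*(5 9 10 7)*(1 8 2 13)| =8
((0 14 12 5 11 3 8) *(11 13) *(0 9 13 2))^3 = ((0 14 12 5 2)(3 8 9 13 11))^3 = (0 5 14 2 12)(3 13 8 11 9)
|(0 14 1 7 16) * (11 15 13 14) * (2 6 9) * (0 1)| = 15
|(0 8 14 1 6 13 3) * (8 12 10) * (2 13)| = 10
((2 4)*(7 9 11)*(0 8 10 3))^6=(11)(0 10)(3 8)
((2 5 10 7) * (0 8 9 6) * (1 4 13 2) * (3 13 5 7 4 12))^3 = (0 6 9 8)(1 13)(2 12)(3 7)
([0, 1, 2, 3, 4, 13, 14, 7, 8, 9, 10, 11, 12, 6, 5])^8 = [0, 1, 2, 3, 4, 5, 6, 7, 8, 9, 10, 11, 12, 13, 14]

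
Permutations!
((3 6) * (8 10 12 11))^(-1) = (3 6)(8 11 12 10)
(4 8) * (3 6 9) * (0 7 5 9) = (0 7 5 9 3 6)(4 8) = [7, 1, 2, 6, 8, 9, 0, 5, 4, 3]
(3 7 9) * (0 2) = [2, 1, 0, 7, 4, 5, 6, 9, 8, 3] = (0 2)(3 7 9)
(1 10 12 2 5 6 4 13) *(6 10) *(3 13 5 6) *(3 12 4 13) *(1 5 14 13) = [0, 12, 6, 3, 14, 10, 1, 7, 8, 9, 4, 11, 2, 5, 13] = (1 12 2 6)(4 14 13 5 10)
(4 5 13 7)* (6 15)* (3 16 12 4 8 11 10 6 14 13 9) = (3 16 12 4 5 9)(6 15 14 13 7 8 11 10) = [0, 1, 2, 16, 5, 9, 15, 8, 11, 3, 6, 10, 4, 7, 13, 14, 12]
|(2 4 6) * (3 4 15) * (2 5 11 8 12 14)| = |(2 15 3 4 6 5 11 8 12 14)| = 10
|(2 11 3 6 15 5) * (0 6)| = |(0 6 15 5 2 11 3)| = 7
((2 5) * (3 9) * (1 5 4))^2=((1 5 2 4)(3 9))^2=(9)(1 2)(4 5)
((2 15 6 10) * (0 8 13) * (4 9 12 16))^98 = ((0 8 13)(2 15 6 10)(4 9 12 16))^98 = (0 13 8)(2 6)(4 12)(9 16)(10 15)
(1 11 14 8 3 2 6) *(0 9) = [9, 11, 6, 2, 4, 5, 1, 7, 3, 0, 10, 14, 12, 13, 8] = (0 9)(1 11 14 8 3 2 6)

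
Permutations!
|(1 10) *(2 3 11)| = |(1 10)(2 3 11)| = 6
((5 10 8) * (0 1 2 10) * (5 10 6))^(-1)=((0 1 2 6 5)(8 10))^(-1)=(0 5 6 2 1)(8 10)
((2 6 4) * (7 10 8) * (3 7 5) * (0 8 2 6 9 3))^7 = (0 8 5)(2 3 10 9 7)(4 6)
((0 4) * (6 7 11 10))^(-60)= ((0 4)(6 7 11 10))^(-60)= (11)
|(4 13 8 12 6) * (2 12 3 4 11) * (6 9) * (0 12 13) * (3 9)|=|(0 12 3 4)(2 13 8 9 6 11)|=12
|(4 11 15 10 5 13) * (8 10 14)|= |(4 11 15 14 8 10 5 13)|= 8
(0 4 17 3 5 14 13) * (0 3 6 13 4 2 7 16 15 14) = [2, 1, 7, 5, 17, 0, 13, 16, 8, 9, 10, 11, 12, 3, 4, 14, 15, 6] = (0 2 7 16 15 14 4 17 6 13 3 5)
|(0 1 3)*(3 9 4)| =|(0 1 9 4 3)| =5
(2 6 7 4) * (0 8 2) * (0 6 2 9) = [8, 1, 2, 3, 6, 5, 7, 4, 9, 0] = (0 8 9)(4 6 7)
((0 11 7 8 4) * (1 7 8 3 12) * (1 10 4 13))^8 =(0 10 3 1 8)(4 12 7 13 11) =((0 11 8 13 1 7 3 12 10 4))^8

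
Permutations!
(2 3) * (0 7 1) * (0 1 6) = (0 7 6)(2 3) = [7, 1, 3, 2, 4, 5, 0, 6]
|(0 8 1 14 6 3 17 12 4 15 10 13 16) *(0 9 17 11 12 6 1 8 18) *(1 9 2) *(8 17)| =30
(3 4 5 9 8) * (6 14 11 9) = (3 4 5 6 14 11 9 8) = [0, 1, 2, 4, 5, 6, 14, 7, 3, 8, 10, 9, 12, 13, 11]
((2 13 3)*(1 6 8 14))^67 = ((1 6 8 14)(2 13 3))^67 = (1 14 8 6)(2 13 3)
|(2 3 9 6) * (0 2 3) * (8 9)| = |(0 2)(3 8 9 6)| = 4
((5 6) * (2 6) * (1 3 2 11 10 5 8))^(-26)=((1 3 2 6 8)(5 11 10))^(-26)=(1 8 6 2 3)(5 11 10)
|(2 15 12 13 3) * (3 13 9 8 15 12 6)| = 7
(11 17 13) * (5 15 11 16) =[0, 1, 2, 3, 4, 15, 6, 7, 8, 9, 10, 17, 12, 16, 14, 11, 5, 13] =(5 15 11 17 13 16)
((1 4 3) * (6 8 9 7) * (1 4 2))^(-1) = ((1 2)(3 4)(6 8 9 7))^(-1) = (1 2)(3 4)(6 7 9 8)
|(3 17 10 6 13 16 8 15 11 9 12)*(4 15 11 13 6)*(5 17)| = 12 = |(3 5 17 10 4 15 13 16 8 11 9 12)|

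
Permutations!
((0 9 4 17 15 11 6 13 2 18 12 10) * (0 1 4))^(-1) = ((0 9)(1 4 17 15 11 6 13 2 18 12 10))^(-1) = (0 9)(1 10 12 18 2 13 6 11 15 17 4)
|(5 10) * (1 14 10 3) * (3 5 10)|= 3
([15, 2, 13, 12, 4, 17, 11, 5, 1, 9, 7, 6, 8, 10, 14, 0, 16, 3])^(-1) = (0 15)(1 8 12 3 17 5 7 10 13 2)(6 11)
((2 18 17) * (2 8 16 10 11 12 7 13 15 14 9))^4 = (2 16 7 9 8 12 14 17 11 15 18 10 13)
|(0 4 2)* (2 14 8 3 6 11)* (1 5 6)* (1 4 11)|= 12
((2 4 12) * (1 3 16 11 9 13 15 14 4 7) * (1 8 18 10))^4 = ((1 3 16 11 9 13 15 14 4 12 2 7 8 18 10))^4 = (1 9 4 8 3 13 12 18 16 15 2 10 11 14 7)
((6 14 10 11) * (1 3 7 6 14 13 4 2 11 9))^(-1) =((1 3 7 6 13 4 2 11 14 10 9))^(-1) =(1 9 10 14 11 2 4 13 6 7 3)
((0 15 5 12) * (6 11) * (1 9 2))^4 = ((0 15 5 12)(1 9 2)(6 11))^4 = (15)(1 9 2)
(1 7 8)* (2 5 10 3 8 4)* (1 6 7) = [0, 1, 5, 8, 2, 10, 7, 4, 6, 9, 3] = (2 5 10 3 8 6 7 4)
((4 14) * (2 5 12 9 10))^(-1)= (2 10 9 12 5)(4 14)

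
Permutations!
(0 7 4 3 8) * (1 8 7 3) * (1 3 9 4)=(0 9 4 3 7 1 8)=[9, 8, 2, 7, 3, 5, 6, 1, 0, 4]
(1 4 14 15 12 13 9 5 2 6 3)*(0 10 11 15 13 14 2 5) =(0 10 11 15 12 14 13 9)(1 4 2 6 3) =[10, 4, 6, 1, 2, 5, 3, 7, 8, 0, 11, 15, 14, 9, 13, 12]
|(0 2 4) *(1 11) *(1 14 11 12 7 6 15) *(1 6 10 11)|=|(0 2 4)(1 12 7 10 11 14)(6 15)|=6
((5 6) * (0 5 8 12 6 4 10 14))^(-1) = ((0 5 4 10 14)(6 8 12))^(-1) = (0 14 10 4 5)(6 12 8)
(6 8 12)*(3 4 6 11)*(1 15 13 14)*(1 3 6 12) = (1 15 13 14 3 4 12 11 6 8) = [0, 15, 2, 4, 12, 5, 8, 7, 1, 9, 10, 6, 11, 14, 3, 13]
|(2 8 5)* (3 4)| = 6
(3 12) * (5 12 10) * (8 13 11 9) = (3 10 5 12)(8 13 11 9) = [0, 1, 2, 10, 4, 12, 6, 7, 13, 8, 5, 9, 3, 11]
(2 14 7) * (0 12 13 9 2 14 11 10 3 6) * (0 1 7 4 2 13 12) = (1 7 14 4 2 11 10 3 6)(9 13) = [0, 7, 11, 6, 2, 5, 1, 14, 8, 13, 3, 10, 12, 9, 4]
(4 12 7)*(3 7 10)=(3 7 4 12 10)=[0, 1, 2, 7, 12, 5, 6, 4, 8, 9, 3, 11, 10]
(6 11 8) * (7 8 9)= (6 11 9 7 8)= [0, 1, 2, 3, 4, 5, 11, 8, 6, 7, 10, 9]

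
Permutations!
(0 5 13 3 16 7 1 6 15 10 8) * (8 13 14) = (0 5 14 8)(1 6 15 10 13 3 16 7) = [5, 6, 2, 16, 4, 14, 15, 1, 0, 9, 13, 11, 12, 3, 8, 10, 7]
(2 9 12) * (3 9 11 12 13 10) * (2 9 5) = (2 11 12 9 13 10 3 5) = [0, 1, 11, 5, 4, 2, 6, 7, 8, 13, 3, 12, 9, 10]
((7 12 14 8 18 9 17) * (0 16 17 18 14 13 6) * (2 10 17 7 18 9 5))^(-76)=(0 7 13)(2 5 18 17 10)(6 16 12)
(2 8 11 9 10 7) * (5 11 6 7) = (2 8 6 7)(5 11 9 10) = [0, 1, 8, 3, 4, 11, 7, 2, 6, 10, 5, 9]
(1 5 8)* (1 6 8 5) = (6 8) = [0, 1, 2, 3, 4, 5, 8, 7, 6]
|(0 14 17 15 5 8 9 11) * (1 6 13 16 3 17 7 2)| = |(0 14 7 2 1 6 13 16 3 17 15 5 8 9 11)| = 15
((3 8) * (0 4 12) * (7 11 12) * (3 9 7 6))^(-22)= ((0 4 6 3 8 9 7 11 12))^(-22)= (0 9 4 7 6 11 3 12 8)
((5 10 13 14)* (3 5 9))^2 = (3 10 14)(5 13 9)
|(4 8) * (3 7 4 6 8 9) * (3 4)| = 2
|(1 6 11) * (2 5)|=6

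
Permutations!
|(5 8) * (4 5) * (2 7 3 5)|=6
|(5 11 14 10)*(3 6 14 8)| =|(3 6 14 10 5 11 8)| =7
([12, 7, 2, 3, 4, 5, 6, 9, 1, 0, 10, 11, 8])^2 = (0 8 7)(1 9 12)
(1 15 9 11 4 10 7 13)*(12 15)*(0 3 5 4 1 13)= [3, 12, 2, 5, 10, 4, 6, 0, 8, 11, 7, 1, 15, 13, 14, 9]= (0 3 5 4 10 7)(1 12 15 9 11)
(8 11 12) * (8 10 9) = (8 11 12 10 9) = [0, 1, 2, 3, 4, 5, 6, 7, 11, 8, 9, 12, 10]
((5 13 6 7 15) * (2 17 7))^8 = ((2 17 7 15 5 13 6))^8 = (2 17 7 15 5 13 6)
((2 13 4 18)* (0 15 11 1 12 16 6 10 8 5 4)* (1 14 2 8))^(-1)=(0 13 2 14 11 15)(1 10 6 16 12)(4 5 8 18)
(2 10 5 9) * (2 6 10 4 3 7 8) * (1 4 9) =(1 4 3 7 8 2 9 6 10 5) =[0, 4, 9, 7, 3, 1, 10, 8, 2, 6, 5]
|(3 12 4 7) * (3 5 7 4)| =|(3 12)(5 7)| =2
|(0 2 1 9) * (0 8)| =5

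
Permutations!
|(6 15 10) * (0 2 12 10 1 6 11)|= 15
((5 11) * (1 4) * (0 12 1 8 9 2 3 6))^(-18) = ((0 12 1 4 8 9 2 3 6)(5 11))^(-18) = (12)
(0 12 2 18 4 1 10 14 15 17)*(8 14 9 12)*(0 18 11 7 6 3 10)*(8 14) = (0 14 15 17 18 4 1)(2 11 7 6 3 10 9 12) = [14, 0, 11, 10, 1, 5, 3, 6, 8, 12, 9, 7, 2, 13, 15, 17, 16, 18, 4]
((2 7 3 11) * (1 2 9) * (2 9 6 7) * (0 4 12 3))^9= ((0 4 12 3 11 6 7)(1 9))^9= (0 12 11 7 4 3 6)(1 9)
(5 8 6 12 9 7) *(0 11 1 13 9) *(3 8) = (0 11 1 13 9 7 5 3 8 6 12) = [11, 13, 2, 8, 4, 3, 12, 5, 6, 7, 10, 1, 0, 9]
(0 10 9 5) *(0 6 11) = [10, 1, 2, 3, 4, 6, 11, 7, 8, 5, 9, 0] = (0 10 9 5 6 11)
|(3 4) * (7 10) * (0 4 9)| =4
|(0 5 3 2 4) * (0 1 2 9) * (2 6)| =4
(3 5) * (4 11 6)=[0, 1, 2, 5, 11, 3, 4, 7, 8, 9, 10, 6]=(3 5)(4 11 6)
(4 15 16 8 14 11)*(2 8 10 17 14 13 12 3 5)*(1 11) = (1 11 4 15 16 10 17 14)(2 8 13 12 3 5) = [0, 11, 8, 5, 15, 2, 6, 7, 13, 9, 17, 4, 3, 12, 1, 16, 10, 14]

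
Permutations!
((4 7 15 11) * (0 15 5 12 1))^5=(0 5 11 1 7 15 12 4)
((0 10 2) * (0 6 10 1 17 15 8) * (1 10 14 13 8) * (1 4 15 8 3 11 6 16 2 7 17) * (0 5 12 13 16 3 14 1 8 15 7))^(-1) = ((0 10)(1 8 5 12 13 14 16 2 3 11 6)(4 7 17 15))^(-1) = (0 10)(1 6 11 3 2 16 14 13 12 5 8)(4 15 17 7)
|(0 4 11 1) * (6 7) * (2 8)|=4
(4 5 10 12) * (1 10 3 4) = [0, 10, 2, 4, 5, 3, 6, 7, 8, 9, 12, 11, 1] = (1 10 12)(3 4 5)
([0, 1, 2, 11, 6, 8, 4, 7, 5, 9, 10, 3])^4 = [0, 1, 2, 3, 4, 5, 6, 7, 8, 9, 10, 11]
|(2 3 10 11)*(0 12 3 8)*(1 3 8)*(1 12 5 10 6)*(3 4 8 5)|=30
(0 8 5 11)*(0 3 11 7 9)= (0 8 5 7 9)(3 11)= [8, 1, 2, 11, 4, 7, 6, 9, 5, 0, 10, 3]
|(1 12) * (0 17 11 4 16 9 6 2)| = 8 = |(0 17 11 4 16 9 6 2)(1 12)|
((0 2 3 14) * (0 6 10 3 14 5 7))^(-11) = ((0 2 14 6 10 3 5 7))^(-11) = (0 3 14 7 10 2 5 6)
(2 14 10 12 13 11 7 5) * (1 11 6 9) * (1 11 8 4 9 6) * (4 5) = (1 8 5 2 14 10 12 13)(4 9 11 7) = [0, 8, 14, 3, 9, 2, 6, 4, 5, 11, 12, 7, 13, 1, 10]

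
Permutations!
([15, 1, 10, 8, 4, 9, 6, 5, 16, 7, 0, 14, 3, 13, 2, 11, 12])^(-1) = (0 10 2 14 11 15)(3 12 16 8)(5 7 9)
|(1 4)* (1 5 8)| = |(1 4 5 8)| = 4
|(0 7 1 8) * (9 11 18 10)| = |(0 7 1 8)(9 11 18 10)| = 4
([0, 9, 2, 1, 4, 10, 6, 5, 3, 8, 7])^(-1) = [0, 3, 2, 8, 4, 7, 6, 10, 9, 1, 5]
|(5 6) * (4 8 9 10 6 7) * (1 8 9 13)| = 6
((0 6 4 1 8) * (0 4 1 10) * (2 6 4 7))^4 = (0 4 10)(1 6 2 7 8)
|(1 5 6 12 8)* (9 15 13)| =15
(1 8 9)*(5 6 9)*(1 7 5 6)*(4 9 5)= (1 8 6 5)(4 9 7)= [0, 8, 2, 3, 9, 1, 5, 4, 6, 7]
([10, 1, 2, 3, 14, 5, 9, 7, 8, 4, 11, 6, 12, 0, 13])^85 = [4, 1, 2, 3, 11, 5, 0, 7, 8, 10, 14, 13, 12, 9, 6]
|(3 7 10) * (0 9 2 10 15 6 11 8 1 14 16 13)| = 14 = |(0 9 2 10 3 7 15 6 11 8 1 14 16 13)|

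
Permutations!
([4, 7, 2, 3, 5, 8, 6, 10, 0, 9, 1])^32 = [0, 10, 2, 3, 4, 5, 6, 1, 8, 9, 7]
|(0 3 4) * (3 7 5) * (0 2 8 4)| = |(0 7 5 3)(2 8 4)| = 12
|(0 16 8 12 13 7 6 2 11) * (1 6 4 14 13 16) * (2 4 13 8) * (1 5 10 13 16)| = |(0 5 10 13 7 16 2 11)(1 6 4 14 8 12)| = 24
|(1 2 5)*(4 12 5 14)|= |(1 2 14 4 12 5)|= 6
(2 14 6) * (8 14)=(2 8 14 6)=[0, 1, 8, 3, 4, 5, 2, 7, 14, 9, 10, 11, 12, 13, 6]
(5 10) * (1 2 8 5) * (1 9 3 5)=(1 2 8)(3 5 10 9)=[0, 2, 8, 5, 4, 10, 6, 7, 1, 3, 9]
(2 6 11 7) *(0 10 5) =(0 10 5)(2 6 11 7) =[10, 1, 6, 3, 4, 0, 11, 2, 8, 9, 5, 7]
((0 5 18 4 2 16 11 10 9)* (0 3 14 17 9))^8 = (18) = ((0 5 18 4 2 16 11 10)(3 14 17 9))^8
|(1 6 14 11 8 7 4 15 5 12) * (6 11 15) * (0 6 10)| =|(0 6 14 15 5 12 1 11 8 7 4 10)| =12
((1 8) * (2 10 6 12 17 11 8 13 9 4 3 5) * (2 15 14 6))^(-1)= (1 8 11 17 12 6 14 15 5 3 4 9 13)(2 10)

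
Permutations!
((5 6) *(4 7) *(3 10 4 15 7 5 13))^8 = (15)(3 4 6)(5 13 10) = ((3 10 4 5 6 13)(7 15))^8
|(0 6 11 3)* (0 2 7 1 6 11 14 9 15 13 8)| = 12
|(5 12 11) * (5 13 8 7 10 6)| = 8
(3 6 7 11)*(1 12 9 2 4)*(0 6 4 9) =(0 6 7 11 3 4 1 12)(2 9) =[6, 12, 9, 4, 1, 5, 7, 11, 8, 2, 10, 3, 0]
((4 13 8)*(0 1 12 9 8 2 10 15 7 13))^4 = ((0 1 12 9 8 4)(2 10 15 7 13))^4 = (0 8 12)(1 4 9)(2 13 7 15 10)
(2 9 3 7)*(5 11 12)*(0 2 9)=(0 2)(3 7 9)(5 11 12)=[2, 1, 0, 7, 4, 11, 6, 9, 8, 3, 10, 12, 5]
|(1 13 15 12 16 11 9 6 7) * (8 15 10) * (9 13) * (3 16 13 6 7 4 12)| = 30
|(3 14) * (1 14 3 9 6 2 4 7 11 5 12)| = |(1 14 9 6 2 4 7 11 5 12)| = 10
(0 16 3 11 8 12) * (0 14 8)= (0 16 3 11)(8 12 14)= [16, 1, 2, 11, 4, 5, 6, 7, 12, 9, 10, 0, 14, 13, 8, 15, 3]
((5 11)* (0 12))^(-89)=(0 12)(5 11)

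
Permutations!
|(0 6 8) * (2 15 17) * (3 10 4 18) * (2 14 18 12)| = 9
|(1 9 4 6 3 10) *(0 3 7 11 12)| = |(0 3 10 1 9 4 6 7 11 12)| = 10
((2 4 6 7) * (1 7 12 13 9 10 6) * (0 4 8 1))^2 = ((0 4)(1 7 2 8)(6 12 13 9 10))^2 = (1 2)(6 13 10 12 9)(7 8)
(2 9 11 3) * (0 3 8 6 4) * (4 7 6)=[3, 1, 9, 2, 0, 5, 7, 6, 4, 11, 10, 8]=(0 3 2 9 11 8 4)(6 7)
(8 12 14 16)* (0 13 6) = (0 13 6)(8 12 14 16) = [13, 1, 2, 3, 4, 5, 0, 7, 12, 9, 10, 11, 14, 6, 16, 15, 8]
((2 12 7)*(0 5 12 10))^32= ((0 5 12 7 2 10))^32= (0 12 2)(5 7 10)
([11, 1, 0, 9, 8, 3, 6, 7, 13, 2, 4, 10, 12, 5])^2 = [10, 1, 11, 2, 13, 9, 6, 7, 5, 0, 8, 4, 12, 3]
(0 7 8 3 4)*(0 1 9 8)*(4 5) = (0 7)(1 9 8 3 5 4) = [7, 9, 2, 5, 1, 4, 6, 0, 3, 8]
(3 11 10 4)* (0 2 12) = (0 2 12)(3 11 10 4) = [2, 1, 12, 11, 3, 5, 6, 7, 8, 9, 4, 10, 0]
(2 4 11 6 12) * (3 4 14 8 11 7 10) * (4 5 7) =[0, 1, 14, 5, 4, 7, 12, 10, 11, 9, 3, 6, 2, 13, 8] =(2 14 8 11 6 12)(3 5 7 10)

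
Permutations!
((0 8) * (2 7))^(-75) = ((0 8)(2 7))^(-75) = (0 8)(2 7)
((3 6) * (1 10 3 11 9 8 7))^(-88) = ((1 10 3 6 11 9 8 7))^(-88) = (11)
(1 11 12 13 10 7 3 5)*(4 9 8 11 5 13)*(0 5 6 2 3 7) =[5, 6, 3, 13, 9, 1, 2, 7, 11, 8, 0, 12, 4, 10] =(0 5 1 6 2 3 13 10)(4 9 8 11 12)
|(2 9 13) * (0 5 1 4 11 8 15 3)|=|(0 5 1 4 11 8 15 3)(2 9 13)|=24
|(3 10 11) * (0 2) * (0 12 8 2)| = 3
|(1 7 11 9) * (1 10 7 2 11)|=|(1 2 11 9 10 7)|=6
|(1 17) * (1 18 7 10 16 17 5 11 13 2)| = |(1 5 11 13 2)(7 10 16 17 18)| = 5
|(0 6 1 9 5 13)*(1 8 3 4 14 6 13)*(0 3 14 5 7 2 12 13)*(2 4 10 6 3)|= |(1 9 7 4 5)(2 12 13)(3 10 6 8 14)|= 15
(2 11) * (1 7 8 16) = [0, 7, 11, 3, 4, 5, 6, 8, 16, 9, 10, 2, 12, 13, 14, 15, 1] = (1 7 8 16)(2 11)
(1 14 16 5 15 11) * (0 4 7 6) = (0 4 7 6)(1 14 16 5 15 11) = [4, 14, 2, 3, 7, 15, 0, 6, 8, 9, 10, 1, 12, 13, 16, 11, 5]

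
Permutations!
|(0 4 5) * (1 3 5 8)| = |(0 4 8 1 3 5)| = 6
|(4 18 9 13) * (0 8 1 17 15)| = |(0 8 1 17 15)(4 18 9 13)| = 20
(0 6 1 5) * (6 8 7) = (0 8 7 6 1 5) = [8, 5, 2, 3, 4, 0, 1, 6, 7]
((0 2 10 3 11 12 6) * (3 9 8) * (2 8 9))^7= ((0 8 3 11 12 6)(2 10))^7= (0 8 3 11 12 6)(2 10)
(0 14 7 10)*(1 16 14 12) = (0 12 1 16 14 7 10) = [12, 16, 2, 3, 4, 5, 6, 10, 8, 9, 0, 11, 1, 13, 7, 15, 14]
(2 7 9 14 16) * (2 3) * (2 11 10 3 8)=(2 7 9 14 16 8)(3 11 10)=[0, 1, 7, 11, 4, 5, 6, 9, 2, 14, 3, 10, 12, 13, 16, 15, 8]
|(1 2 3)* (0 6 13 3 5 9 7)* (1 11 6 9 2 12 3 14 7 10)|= 22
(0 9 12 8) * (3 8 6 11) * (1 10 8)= (0 9 12 6 11 3 1 10 8)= [9, 10, 2, 1, 4, 5, 11, 7, 0, 12, 8, 3, 6]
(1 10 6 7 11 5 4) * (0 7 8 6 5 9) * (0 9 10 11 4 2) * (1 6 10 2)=[7, 11, 0, 3, 6, 1, 8, 4, 10, 9, 5, 2]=(0 7 4 6 8 10 5 1 11 2)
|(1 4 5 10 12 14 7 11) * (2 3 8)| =24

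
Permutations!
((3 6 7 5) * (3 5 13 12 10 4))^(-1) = (3 4 10 12 13 7 6)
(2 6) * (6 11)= [0, 1, 11, 3, 4, 5, 2, 7, 8, 9, 10, 6]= (2 11 6)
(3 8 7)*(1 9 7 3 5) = (1 9 7 5)(3 8) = [0, 9, 2, 8, 4, 1, 6, 5, 3, 7]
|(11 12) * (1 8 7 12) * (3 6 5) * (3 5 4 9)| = 20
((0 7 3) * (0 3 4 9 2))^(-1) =((0 7 4 9 2))^(-1) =(0 2 9 4 7)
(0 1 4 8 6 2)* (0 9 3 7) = [1, 4, 9, 7, 8, 5, 2, 0, 6, 3] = (0 1 4 8 6 2 9 3 7)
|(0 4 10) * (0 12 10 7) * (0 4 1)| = 2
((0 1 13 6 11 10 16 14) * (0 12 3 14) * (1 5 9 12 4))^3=((0 5 9 12 3 14 4 1 13 6 11 10 16))^3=(0 12 4 6 16 9 14 13 10 5 3 1 11)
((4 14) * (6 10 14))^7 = (4 14 10 6)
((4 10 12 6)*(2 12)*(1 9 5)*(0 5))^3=((0 5 1 9)(2 12 6 4 10))^3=(0 9 1 5)(2 4 12 10 6)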